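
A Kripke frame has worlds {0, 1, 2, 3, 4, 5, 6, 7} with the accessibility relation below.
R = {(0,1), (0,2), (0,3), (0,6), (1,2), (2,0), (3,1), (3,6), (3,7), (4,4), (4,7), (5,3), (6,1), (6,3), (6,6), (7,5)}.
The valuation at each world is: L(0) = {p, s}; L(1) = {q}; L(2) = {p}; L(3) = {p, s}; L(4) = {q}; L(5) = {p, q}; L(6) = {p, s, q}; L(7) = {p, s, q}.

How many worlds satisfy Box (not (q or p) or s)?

2

Let φ = Box (not (q or p) or s). Evaluate φ at each world:
  0 (successors {1, 2, 3, 6}): φ is false.
  1 (successors {2}): φ is false.
  2 (successors {0}): φ is true.
  3 (successors {1, 6, 7}): φ is false.
  4 (successors {4, 7}): φ is false.
  5 (successors {3}): φ is true.
  6 (successors {1, 3, 6}): φ is false.
  7 (successors {5}): φ is false.
For instance, at 5:
  At 5: Box (not (q or p) or s) requires not (q or p) or s at every successor {3}.
    At 3: not (q or p) or s is true.
  So Box (not (q or p) or s) is true at 5.
Satisfying worlds: {2, 5}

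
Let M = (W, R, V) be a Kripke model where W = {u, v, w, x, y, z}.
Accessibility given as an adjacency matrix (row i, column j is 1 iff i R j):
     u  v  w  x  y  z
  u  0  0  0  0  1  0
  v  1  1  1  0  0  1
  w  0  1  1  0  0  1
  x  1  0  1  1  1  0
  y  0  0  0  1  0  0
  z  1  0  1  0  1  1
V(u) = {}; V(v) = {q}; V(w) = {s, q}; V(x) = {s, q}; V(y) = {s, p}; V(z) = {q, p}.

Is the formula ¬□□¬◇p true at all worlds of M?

Yes

Let φ = ¬□□¬◇p. Evaluate φ at each world:
  u (successors {y}): φ is true.
  v (successors {u, v, w, z}): φ is true.
  w (successors {v, w, z}): φ is true.
  x (successors {u, w, x, y}): φ is true.
  y (successors {x}): φ is true.
  z (successors {u, w, y, z}): φ is true.
For instance, at w:
  At w: □□¬◇p is false, so ¬□□¬◇p is true.
    At w: □□¬◇p requires □¬◇p at every successor {v, w, z}.
      □¬◇p fails at v, so □□¬◇p is false at w.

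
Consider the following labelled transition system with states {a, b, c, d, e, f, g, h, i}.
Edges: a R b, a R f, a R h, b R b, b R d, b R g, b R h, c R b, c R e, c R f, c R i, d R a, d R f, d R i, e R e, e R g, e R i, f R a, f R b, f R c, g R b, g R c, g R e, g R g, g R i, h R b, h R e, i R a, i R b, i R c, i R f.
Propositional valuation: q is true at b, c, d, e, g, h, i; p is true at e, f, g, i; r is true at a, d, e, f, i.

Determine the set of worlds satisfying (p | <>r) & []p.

e

Let φ = (p | <>r) & []p. Evaluate φ at each world:
  a (successors {b, f, h}): φ is false.
  b (successors {b, d, g, h}): φ is false.
  c (successors {b, e, f, i}): φ is false.
  d (successors {a, f, i}): φ is false.
  e (successors {e, g, i}): φ is true.
  f (successors {a, b, c}): φ is false.
  g (successors {b, c, e, g, i}): φ is false.
  h (successors {b, e}): φ is false.
  i (successors {a, b, c, f}): φ is false.
For instance, at f:
  At f: p | <>r is true, []p is false, so (p | <>r) & []p is false.
    At f: p is true, <>r is true, so p | <>r is true.
      At f: <>r requires r at some successor in {a, b, c}.
        r holds at a, so <>r is true at f.
    At f: []p requires p at every successor {a, b, c}.
      p fails at a, so []p is false at f.
Satisfying worlds: {e}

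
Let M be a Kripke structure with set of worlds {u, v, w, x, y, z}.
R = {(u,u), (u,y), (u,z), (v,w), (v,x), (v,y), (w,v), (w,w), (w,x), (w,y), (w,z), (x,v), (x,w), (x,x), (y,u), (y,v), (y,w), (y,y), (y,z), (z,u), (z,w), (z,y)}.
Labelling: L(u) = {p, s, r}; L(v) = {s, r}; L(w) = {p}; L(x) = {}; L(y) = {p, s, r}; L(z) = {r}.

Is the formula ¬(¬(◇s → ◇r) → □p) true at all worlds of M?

Recall that □ψ holds at a world iff ψ holds at every accessible world, and ◇ψ holds iff ψ holds at some accessible world.
Let φ = ¬(¬(◇s → ◇r) → □p). Evaluate φ at each world:
  u (successors {u, y, z}): φ is false.
  v (successors {w, x, y}): φ is false.
  w (successors {v, w, x, y, z}): φ is false.
  x (successors {v, w, x}): φ is false.
  y (successors {u, v, w, y, z}): φ is false.
  z (successors {u, w, y}): φ is false.
Detail at u (counterexample):
  At u: ¬(◇s → ◇r) → □p is true, so ¬(¬(◇s → ◇r) → □p) is false.
    At u: ¬(◇s → ◇r) is false, □p is false, so ¬(◇s → ◇r) → □p is true.
      At u: ◇s → ◇r is true, so ¬(◇s → ◇r) is false.
      At u: □p requires p at every successor {u, y, z}.
        p fails at z, so □p is false at u.

No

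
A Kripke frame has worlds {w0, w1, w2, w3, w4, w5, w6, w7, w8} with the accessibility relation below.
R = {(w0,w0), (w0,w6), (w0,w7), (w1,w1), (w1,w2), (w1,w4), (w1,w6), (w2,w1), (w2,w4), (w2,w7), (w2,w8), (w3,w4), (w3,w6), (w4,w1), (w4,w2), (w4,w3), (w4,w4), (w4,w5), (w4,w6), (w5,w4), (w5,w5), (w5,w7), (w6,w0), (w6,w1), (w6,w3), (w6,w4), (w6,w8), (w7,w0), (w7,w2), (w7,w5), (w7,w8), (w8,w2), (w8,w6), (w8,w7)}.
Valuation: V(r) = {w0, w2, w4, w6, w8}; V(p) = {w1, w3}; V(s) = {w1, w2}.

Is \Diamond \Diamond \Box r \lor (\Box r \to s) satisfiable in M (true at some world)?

Yes

Recall that \Box ψ holds at a world iff ψ holds at every accessible world, and \Diamond ψ holds iff ψ holds at some accessible world.
Let φ = \Diamond \Diamond \Box r \lor (\Box r \to s). Evaluate φ at each world:
  w0 (successors {w0, w6, w7}): φ is true.
  w1 (successors {w1, w2, w4, w6}): φ is true.
  w2 (successors {w1, w4, w7, w8}): φ is true.
  w3 (successors {w4, w6}): φ is true.
  w4 (successors {w1, w2, w3, w4, w5, w6}): φ is true.
  w5 (successors {w4, w5, w7}): φ is true.
  w6 (successors {w0, w1, w3, w4, w8}): φ is true.
  w7 (successors {w0, w2, w5, w8}): φ is true.
  w8 (successors {w2, w6, w7}): φ is true.
Detail at w0 (witness):
  At w0: \Diamond \Diamond \Box r is true, \Box r \to s is true, so \Diamond \Diamond \Box r \lor (\Box r \to s) is true.
    At w0: \Diamond \Diamond \Box r requires \Diamond \Box r at some successor in {w0, w6, w7}.
      \Diamond \Box r holds at w6, so \Diamond \Diamond \Box r is true at w0.
    At w0: \Box r is false, s is false, so \Box r \to s is true.
      At w0: \Box r requires r at every successor {w0, w6, w7}.
        r fails at w7, so \Box r is false at w0.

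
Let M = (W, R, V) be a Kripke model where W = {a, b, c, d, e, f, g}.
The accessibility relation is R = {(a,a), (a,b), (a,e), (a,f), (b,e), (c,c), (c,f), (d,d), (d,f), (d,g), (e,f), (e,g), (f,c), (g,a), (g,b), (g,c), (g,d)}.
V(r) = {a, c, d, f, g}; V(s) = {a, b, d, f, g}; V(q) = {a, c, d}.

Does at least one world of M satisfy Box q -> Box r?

Let φ = Box q -> Box r. Evaluate φ at each world:
  a (successors {a, b, e, f}): φ is true.
  b (successors {e}): φ is true.
  c (successors {c, f}): φ is true.
  d (successors {d, f, g}): φ is true.
  e (successors {f, g}): φ is true.
  f (successors {c}): φ is true.
  g (successors {a, b, c, d}): φ is true.
Detail at a (witness):
  At a: Box q is false, Box r is false, so Box q -> Box r is true.
    At a: Box q requires q at every successor {a, b, e, f}.
      q fails at b, so Box q is false at a.
    At a: Box r requires r at every successor {a, b, e, f}.
      r fails at b, so Box r is false at a.

Yes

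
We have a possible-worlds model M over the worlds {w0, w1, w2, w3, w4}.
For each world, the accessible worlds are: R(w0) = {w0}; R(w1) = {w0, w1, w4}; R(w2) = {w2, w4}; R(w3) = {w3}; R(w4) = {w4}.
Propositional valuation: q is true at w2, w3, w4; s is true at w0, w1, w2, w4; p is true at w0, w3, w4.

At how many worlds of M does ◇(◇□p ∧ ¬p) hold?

2

Recall that □ψ holds at a world iff ψ holds at every accessible world, and ◇ψ holds iff ψ holds at some accessible world.
Let φ = ◇(◇□p ∧ ¬p). Evaluate φ at each world:
  w0 (successors {w0}): φ is false.
  w1 (successors {w0, w1, w4}): φ is true.
  w2 (successors {w2, w4}): φ is true.
  w3 (successors {w3}): φ is false.
  w4 (successors {w4}): φ is false.
For instance, at w1:
  At w1: ◇(◇□p ∧ ¬p) requires ◇□p ∧ ¬p at some successor in {w0, w1, w4}.
    ◇□p ∧ ¬p holds at w1, so ◇(◇□p ∧ ¬p) is true at w1.
      At w1: ◇□p is true, ¬p is true, so ◇□p ∧ ¬p is true.
Satisfying worlds: {w1, w2}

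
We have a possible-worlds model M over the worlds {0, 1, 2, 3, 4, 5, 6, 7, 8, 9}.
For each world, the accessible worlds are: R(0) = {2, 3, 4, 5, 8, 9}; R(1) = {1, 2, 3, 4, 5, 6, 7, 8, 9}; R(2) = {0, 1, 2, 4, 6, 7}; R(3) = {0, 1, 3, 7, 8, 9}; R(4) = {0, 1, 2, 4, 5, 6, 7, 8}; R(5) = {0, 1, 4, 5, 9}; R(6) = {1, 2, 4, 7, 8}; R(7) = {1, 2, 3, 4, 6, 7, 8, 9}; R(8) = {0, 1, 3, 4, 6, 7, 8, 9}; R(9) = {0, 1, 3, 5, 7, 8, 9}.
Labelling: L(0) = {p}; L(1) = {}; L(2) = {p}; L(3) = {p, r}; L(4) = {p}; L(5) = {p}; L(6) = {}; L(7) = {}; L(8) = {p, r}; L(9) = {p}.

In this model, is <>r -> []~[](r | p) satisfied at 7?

Yes

At 7: <>r is true, []~[](r | p) is true, so <>r -> []~[](r | p) is true.
  At 7: <>r requires r at some successor in {1, 2, 3, 4, 6, 7, 8, 9}.
    r holds at 3, so <>r is true at 7.
  At 7: []~[](r | p) requires ~[](r | p) at every successor {1, 2, 3, 4, 6, 7, 8, 9}.
    At 1: ~[](r | p) is true.
    At 2: ~[](r | p) is true.
    At 3: ~[](r | p) is true.
    At 4: ~[](r | p) is true.
    At 6: ~[](r | p) is true.
    At 7: ~[](r | p) is true.
    At 8: ~[](r | p) is true.
    At 9: ~[](r | p) is true.
  So []~[](r | p) is true at 7.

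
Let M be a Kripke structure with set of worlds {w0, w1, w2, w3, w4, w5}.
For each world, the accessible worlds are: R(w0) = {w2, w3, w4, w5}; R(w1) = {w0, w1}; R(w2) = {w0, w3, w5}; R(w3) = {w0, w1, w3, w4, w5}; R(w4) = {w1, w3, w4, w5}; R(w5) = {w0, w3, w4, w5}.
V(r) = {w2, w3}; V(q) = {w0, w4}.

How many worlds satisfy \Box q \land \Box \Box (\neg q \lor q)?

Let φ = \Box q \land \Box \Box (\neg q \lor q). Evaluate φ at each world:
  w0 (successors {w2, w3, w4, w5}): φ is false.
  w1 (successors {w0, w1}): φ is false.
  w2 (successors {w0, w3, w5}): φ is false.
  w3 (successors {w0, w1, w3, w4, w5}): φ is false.
  w4 (successors {w1, w3, w4, w5}): φ is false.
  w5 (successors {w0, w3, w4, w5}): φ is false.
For instance, at w3:
  At w3: \Box q is false, \Box \Box (\neg q \lor q) is true, so \Box q \land \Box \Box (\neg q \lor q) is false.
    At w3: \Box q requires q at every successor {w0, w1, w3, w4, w5}.
      q fails at w1, so \Box q is false at w3.
    At w3: \Box \Box (\neg q \lor q) requires \Box (\neg q \lor q) at every successor {w0, w1, w3, w4, w5}.
      At w0: \Box (\neg q \lor q) is true.
      At w1: \Box (\neg q \lor q) is true.
      At w3: \Box (\neg q \lor q) is true.
      At w4: \Box (\neg q \lor q) is true.
      At w5: \Box (\neg q \lor q) is true.
    So \Box \Box (\neg q \lor q) is true at w3.
Satisfying worlds: none.

0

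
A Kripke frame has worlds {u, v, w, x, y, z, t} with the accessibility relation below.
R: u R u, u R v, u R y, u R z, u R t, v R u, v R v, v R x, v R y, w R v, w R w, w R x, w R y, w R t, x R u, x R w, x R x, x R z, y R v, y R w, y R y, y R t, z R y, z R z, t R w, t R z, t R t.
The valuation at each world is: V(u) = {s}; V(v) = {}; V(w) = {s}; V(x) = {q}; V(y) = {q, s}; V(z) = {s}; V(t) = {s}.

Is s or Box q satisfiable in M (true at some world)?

Yes

Recall that Box ψ holds at a world iff ψ holds at every accessible world, and Dia ψ holds iff ψ holds at some accessible world.
Let φ = s or Box q. Evaluate φ at each world:
  u (successors {u, v, y, z, t}): φ is true.
  v (successors {u, v, x, y}): φ is false.
  w (successors {v, w, x, y, t}): φ is true.
  x (successors {u, w, x, z}): φ is false.
  y (successors {v, w, y, t}): φ is true.
  z (successors {y, z}): φ is true.
  t (successors {w, z, t}): φ is true.
Detail at u (witness):
  At u: s is true, Box q is false, so s or Box q is true.
    At u: Box q requires q at every successor {u, v, y, z, t}.
      q fails at u, so Box q is false at u.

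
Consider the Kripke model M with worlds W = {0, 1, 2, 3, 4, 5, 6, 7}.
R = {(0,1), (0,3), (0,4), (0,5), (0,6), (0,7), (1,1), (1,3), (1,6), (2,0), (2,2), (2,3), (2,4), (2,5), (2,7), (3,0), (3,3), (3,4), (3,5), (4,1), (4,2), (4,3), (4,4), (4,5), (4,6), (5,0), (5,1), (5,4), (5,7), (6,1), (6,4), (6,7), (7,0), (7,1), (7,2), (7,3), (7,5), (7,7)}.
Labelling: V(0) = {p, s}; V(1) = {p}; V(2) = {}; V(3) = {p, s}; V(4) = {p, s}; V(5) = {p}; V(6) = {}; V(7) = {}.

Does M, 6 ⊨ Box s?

At 6: Box s requires s at every successor {1, 4, 7}.
  s fails at 1, so Box s is false at 6.

No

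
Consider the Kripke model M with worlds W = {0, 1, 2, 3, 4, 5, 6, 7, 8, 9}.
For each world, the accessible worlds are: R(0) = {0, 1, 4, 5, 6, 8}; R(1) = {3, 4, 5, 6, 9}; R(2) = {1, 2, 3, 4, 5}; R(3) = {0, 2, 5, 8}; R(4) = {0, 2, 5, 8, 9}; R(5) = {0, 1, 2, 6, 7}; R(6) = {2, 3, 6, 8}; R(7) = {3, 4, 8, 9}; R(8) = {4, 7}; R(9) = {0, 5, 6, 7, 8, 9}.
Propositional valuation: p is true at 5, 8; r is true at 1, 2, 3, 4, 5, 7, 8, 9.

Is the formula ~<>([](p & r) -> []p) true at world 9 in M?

At 9: <>([](p & r) -> []p) is true, so ~<>([](p & r) -> []p) is false.
  At 9: <>([](p & r) -> []p) requires [](p & r) -> []p at some successor in {0, 5, 6, 7, 8, 9}.
    [](p & r) -> []p holds at 0, so <>([](p & r) -> []p) is true at 9.
      At 0: [](p & r) is false, []p is false, so [](p & r) -> []p is true.

No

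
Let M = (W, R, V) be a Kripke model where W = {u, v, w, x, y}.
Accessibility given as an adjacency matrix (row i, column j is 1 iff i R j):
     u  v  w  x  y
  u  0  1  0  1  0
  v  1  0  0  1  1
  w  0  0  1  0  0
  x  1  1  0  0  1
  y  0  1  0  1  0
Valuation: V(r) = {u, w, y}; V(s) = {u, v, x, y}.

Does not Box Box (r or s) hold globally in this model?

No

Recall that Box ψ holds at a world iff ψ holds at every accessible world, and Dia ψ holds iff ψ holds at some accessible world.
Let φ = not Box Box (r or s). Evaluate φ at each world:
  u (successors {v, x}): φ is false.
  v (successors {u, x, y}): φ is false.
  w (successors {w}): φ is false.
  x (successors {u, v, y}): φ is false.
  y (successors {v, x}): φ is false.
Detail at u (counterexample):
  At u: Box Box (r or s) is true, so not Box Box (r or s) is false.
    At u: Box Box (r or s) requires Box (r or s) at every successor {v, x}.
      At v: Box (r or s) is true.
      At x: Box (r or s) is true.
    So Box Box (r or s) is true at u.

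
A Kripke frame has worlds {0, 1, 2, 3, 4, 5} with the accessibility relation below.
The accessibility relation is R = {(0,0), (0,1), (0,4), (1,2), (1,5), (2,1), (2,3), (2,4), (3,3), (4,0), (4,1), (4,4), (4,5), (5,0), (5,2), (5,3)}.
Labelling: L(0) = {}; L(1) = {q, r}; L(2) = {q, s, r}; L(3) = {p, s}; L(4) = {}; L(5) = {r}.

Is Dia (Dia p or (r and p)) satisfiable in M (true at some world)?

Yes

Let φ = Dia (Dia p or (r and p)). Evaluate φ at each world:
  0 (successors {0, 1, 4}): φ is false.
  1 (successors {2, 5}): φ is true.
  2 (successors {1, 3, 4}): φ is true.
  3 (successors {3}): φ is true.
  4 (successors {0, 1, 4, 5}): φ is true.
  5 (successors {0, 2, 3}): φ is true.
Detail at 1 (witness):
  At 1: Dia (Dia p or (r and p)) requires Dia p or (r and p) at some successor in {2, 5}.
    Dia p or (r and p) holds at 2, so Dia (Dia p or (r and p)) is true at 1.
      At 2: Dia p is true, r and p is false, so Dia p or (r and p) is true.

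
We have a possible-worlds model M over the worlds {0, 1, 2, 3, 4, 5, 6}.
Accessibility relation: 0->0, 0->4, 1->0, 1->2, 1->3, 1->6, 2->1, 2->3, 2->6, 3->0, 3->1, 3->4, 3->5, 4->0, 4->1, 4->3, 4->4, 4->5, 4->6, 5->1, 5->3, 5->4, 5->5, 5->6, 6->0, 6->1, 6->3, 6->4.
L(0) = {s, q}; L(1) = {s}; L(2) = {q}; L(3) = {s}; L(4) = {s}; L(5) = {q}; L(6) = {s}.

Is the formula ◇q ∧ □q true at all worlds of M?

Recall that □ψ holds at a world iff ψ holds at every accessible world, and ◇ψ holds iff ψ holds at some accessible world.
Let φ = ◇q ∧ □q. Evaluate φ at each world:
  0 (successors {0, 4}): φ is false.
  1 (successors {0, 2, 3, 6}): φ is false.
  2 (successors {1, 3, 6}): φ is false.
  3 (successors {0, 1, 4, 5}): φ is false.
  4 (successors {0, 1, 3, 4, 5, 6}): φ is false.
  5 (successors {1, 3, 4, 5, 6}): φ is false.
  6 (successors {0, 1, 3, 4}): φ is false.
Detail at 0 (counterexample):
  At 0: ◇q is true, □q is false, so ◇q ∧ □q is false.
    At 0: ◇q requires q at some successor in {0, 4}.
      q holds at 0, so ◇q is true at 0.
    At 0: □q requires q at every successor {0, 4}.
      q fails at 4, so □q is false at 0.

No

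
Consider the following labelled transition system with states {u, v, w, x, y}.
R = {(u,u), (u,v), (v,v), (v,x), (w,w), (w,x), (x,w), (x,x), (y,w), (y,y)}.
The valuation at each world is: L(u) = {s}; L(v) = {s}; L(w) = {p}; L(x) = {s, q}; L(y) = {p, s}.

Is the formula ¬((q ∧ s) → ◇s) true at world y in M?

At y: (q ∧ s) → ◇s is true, so ¬((q ∧ s) → ◇s) is false.
  At y: q ∧ s is false, ◇s is true, so (q ∧ s) → ◇s is true.
    At y: ◇s requires s at some successor in {w, y}.
      s holds at y, so ◇s is true at y.

No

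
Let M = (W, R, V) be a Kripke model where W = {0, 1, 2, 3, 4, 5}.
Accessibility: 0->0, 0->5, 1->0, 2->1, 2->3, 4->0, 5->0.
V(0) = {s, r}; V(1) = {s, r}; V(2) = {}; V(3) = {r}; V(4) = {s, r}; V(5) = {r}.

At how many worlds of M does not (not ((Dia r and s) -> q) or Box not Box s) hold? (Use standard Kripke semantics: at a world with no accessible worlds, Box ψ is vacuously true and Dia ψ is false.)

1

Let φ = not (not ((Dia r and s) -> q) or Box not Box s). Evaluate φ at each world:
  0 (successors {0, 5}): φ is false.
  1 (successors {0}): φ is false.
  2 (successors {1, 3}): φ is true.
  3 (successors ∅): φ is false.
  4 (successors {0}): φ is false.
  5 (successors {0}): φ is false.
For instance, at 5:
  At 5: not ((Dia r and s) -> q) or Box not Box s is true, so not (not ((Dia r and s) -> q) or Box not Box s) is false.
    At 5: not ((Dia r and s) -> q) is false, Box not Box s is true, so not ((Dia r and s) -> q) or Box not Box s is true.
      At 5: (Dia r and s) -> q is true, so not ((Dia r and s) -> q) is false.
      At 5: Box not Box s requires not Box s at every successor {0}.
        At 0: not Box s is true.
      So Box not Box s is true at 5.
Satisfying worlds: {2}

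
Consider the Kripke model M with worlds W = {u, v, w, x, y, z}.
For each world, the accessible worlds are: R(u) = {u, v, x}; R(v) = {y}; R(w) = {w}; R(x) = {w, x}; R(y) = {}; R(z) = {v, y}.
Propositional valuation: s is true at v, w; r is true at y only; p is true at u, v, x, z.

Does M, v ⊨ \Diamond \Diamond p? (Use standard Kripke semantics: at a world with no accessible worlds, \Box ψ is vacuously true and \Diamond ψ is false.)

At v: \Diamond \Diamond p requires \Diamond p at some successor in {y}.
  At y: \Diamond p is false.
So \Diamond \Diamond p is false at v.

No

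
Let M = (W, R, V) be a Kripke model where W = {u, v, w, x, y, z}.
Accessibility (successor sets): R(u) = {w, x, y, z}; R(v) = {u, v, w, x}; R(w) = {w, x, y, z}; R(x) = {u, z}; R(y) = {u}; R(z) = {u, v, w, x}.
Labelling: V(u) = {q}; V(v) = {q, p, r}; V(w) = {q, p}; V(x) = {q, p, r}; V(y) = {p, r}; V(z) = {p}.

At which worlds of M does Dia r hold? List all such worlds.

u, v, w, z

Let φ = Dia r. Evaluate φ at each world:
  u (successors {w, x, y, z}): φ is true.
  v (successors {u, v, w, x}): φ is true.
  w (successors {w, x, y, z}): φ is true.
  x (successors {u, z}): φ is false.
  y (successors {u}): φ is false.
  z (successors {u, v, w, x}): φ is true.
For instance, at z:
  At z: Dia r requires r at some successor in {u, v, w, x}.
    r holds at v, so Dia r is true at z.
Satisfying worlds: {u, v, w, z}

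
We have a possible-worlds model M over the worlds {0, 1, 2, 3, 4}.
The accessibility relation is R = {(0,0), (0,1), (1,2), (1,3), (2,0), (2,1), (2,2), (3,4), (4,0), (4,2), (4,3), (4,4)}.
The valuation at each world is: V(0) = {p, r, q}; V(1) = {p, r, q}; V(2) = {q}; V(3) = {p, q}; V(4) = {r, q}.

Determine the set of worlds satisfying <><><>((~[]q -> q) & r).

0, 1, 2, 3, 4

Recall that []ψ holds at a world iff ψ holds at every accessible world, and <>ψ holds iff ψ holds at some accessible world.
Let φ = <><><>((~[]q -> q) & r). Evaluate φ at each world:
  0 (successors {0, 1}): φ is true.
  1 (successors {2, 3}): φ is true.
  2 (successors {0, 1, 2}): φ is true.
  3 (successors {4}): φ is true.
  4 (successors {0, 2, 3, 4}): φ is true.
For instance, at 3:
  At 3: <><><>((~[]q -> q) & r) requires <><>((~[]q -> q) & r) at some successor in {4}.
    <><>((~[]q -> q) & r) holds at 4, so <><><>((~[]q -> q) & r) is true at 3.
      At 4: <><>((~[]q -> q) & r) requires <>((~[]q -> q) & r) at some successor in {0, 2, 3, 4}.
        <>((~[]q -> q) & r) holds at 0, so <><>((~[]q -> q) & r) is true at 4.
Satisfying worlds: {0, 1, 2, 3, 4}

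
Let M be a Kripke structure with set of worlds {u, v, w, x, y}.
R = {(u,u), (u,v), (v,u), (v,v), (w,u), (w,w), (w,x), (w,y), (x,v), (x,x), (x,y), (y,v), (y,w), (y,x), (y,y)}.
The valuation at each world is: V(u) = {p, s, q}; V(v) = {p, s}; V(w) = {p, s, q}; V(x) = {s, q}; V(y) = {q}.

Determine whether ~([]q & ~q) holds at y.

At y: []q & ~q is false, so ~([]q & ~q) is true.
  At y: []q is false, ~q is false, so []q & ~q is false.
    At y: []q requires q at every successor {v, w, x, y}.
      q fails at v, so []q is false at y.

Yes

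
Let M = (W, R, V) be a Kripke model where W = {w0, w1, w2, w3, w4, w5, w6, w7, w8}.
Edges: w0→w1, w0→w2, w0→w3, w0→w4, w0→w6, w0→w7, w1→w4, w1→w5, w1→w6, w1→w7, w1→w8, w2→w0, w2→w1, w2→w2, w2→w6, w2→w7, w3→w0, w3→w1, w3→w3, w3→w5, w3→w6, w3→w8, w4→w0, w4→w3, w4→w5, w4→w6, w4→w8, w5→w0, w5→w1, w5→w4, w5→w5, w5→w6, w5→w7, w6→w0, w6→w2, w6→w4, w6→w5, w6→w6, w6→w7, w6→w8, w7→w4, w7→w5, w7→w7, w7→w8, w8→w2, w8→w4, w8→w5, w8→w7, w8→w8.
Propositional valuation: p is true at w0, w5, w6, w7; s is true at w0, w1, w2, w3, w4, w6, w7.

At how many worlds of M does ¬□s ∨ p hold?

Recall that □ψ holds at a world iff ψ holds at every accessible world, and ◇ψ holds iff ψ holds at some accessible world.
Let φ = ¬□s ∨ p. Evaluate φ at each world:
  w0 (successors {w1, w2, w3, w4, w6, w7}): φ is true.
  w1 (successors {w4, w5, w6, w7, w8}): φ is true.
  w2 (successors {w0, w1, w2, w6, w7}): φ is false.
  w3 (successors {w0, w1, w3, w5, w6, w8}): φ is true.
  w4 (successors {w0, w3, w5, w6, w8}): φ is true.
  w5 (successors {w0, w1, w4, w5, w6, w7}): φ is true.
  w6 (successors {w0, w2, w4, w5, w6, w7, w8}): φ is true.
  w7 (successors {w4, w5, w7, w8}): φ is true.
  w8 (successors {w2, w4, w5, w7, w8}): φ is true.
For instance, at w6:
  At w6: ¬□s is true, p is true, so ¬□s ∨ p is true.
    At w6: □s is false, so ¬□s is true.
      At w6: □s requires s at every successor {w0, w2, w4, w5, w6, w7, w8}.
        s fails at w5, so □s is false at w6.
Satisfying worlds: {w0, w1, w3, w4, w5, w6, w7, w8}

8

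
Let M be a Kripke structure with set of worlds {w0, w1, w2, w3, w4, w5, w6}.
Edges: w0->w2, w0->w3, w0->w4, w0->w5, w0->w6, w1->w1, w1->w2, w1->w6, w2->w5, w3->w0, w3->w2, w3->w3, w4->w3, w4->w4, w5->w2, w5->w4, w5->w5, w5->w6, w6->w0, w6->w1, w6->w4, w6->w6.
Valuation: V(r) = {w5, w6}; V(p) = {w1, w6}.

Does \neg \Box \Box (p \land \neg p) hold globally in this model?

Yes

Let φ = \neg \Box \Box (p \land \neg p). Evaluate φ at each world:
  w0 (successors {w2, w3, w4, w5, w6}): φ is true.
  w1 (successors {w1, w2, w6}): φ is true.
  w2 (successors {w5}): φ is true.
  w3 (successors {w0, w2, w3}): φ is true.
  w4 (successors {w3, w4}): φ is true.
  w5 (successors {w2, w4, w5, w6}): φ is true.
  w6 (successors {w0, w1, w4, w6}): φ is true.
For instance, at w4:
  At w4: \Box \Box (p \land \neg p) is false, so \neg \Box \Box (p \land \neg p) is true.
    At w4: \Box \Box (p \land \neg p) requires \Box (p \land \neg p) at every successor {w3, w4}.
      \Box (p \land \neg p) fails at w3, so \Box \Box (p \land \neg p) is false at w4.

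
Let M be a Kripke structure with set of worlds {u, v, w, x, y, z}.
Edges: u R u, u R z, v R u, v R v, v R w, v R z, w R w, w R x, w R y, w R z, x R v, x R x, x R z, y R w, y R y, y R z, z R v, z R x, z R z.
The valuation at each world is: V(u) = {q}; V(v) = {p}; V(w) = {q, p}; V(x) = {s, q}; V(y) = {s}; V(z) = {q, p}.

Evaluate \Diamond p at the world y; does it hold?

Yes

At y: \Diamond p requires p at some successor in {w, y, z}.
  p holds at w, so \Diamond p is true at y.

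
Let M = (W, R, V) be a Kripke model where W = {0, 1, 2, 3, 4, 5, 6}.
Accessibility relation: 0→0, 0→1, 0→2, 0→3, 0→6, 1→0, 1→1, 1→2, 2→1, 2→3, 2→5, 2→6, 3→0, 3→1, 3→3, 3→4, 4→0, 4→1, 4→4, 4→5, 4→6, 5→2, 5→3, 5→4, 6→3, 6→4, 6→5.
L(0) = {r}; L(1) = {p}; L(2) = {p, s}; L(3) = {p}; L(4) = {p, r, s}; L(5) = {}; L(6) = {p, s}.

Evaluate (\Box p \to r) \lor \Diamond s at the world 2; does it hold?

Yes

Recall that \Box ψ holds at a world iff ψ holds at every accessible world, and \Diamond ψ holds iff ψ holds at some accessible world.
At 2: \Box p \to r is true, \Diamond s is true, so (\Box p \to r) \lor \Diamond s is true.
  At 2: \Box p is false, r is false, so \Box p \to r is true.
    At 2: \Box p requires p at every successor {1, 3, 5, 6}.
      p fails at 5, so \Box p is false at 2.
  At 2: \Diamond s requires s at some successor in {1, 3, 5, 6}.
    s holds at 6, so \Diamond s is true at 2.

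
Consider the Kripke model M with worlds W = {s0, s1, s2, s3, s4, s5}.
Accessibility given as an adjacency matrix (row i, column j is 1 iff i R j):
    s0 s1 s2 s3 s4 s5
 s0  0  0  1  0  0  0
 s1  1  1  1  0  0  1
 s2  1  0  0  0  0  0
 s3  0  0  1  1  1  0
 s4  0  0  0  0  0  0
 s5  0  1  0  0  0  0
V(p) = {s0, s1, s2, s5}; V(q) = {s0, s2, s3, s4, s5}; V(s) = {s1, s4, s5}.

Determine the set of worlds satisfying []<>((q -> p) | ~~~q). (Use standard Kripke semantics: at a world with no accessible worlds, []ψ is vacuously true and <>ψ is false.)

s0, s1, s2, s4, s5

Recall that []ψ holds at a world iff ψ holds at every accessible world, and <>ψ holds iff ψ holds at some accessible world.
Let φ = []<>((q -> p) | ~~~q). Evaluate φ at each world:
  s0 (successors {s2}): φ is true.
  s1 (successors {s0, s1, s2, s5}): φ is true.
  s2 (successors {s0}): φ is true.
  s3 (successors {s2, s3, s4}): φ is false.
  s4 (successors ∅): φ is true.
  s5 (successors {s1}): φ is true.
For instance, at s3:
  At s3: []<>((q -> p) | ~~~q) requires <>((q -> p) | ~~~q) at every successor {s2, s3, s4}.
    <>((q -> p) | ~~~q) fails at s4, so []<>((q -> p) | ~~~q) is false at s3.
      At s4: no accessible worlds, so <>((q -> p) | ~~~q) is false.
Satisfying worlds: {s0, s1, s2, s4, s5}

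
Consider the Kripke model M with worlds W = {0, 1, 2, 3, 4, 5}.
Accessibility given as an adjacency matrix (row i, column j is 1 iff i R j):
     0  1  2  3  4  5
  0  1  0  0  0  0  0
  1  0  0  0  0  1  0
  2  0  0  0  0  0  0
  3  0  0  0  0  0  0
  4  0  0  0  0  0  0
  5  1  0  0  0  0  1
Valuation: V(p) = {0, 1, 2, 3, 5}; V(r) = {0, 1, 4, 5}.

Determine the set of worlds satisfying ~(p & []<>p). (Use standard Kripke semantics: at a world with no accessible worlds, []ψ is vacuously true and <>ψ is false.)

Let φ = ~(p & []<>p). Evaluate φ at each world:
  0 (successors {0}): φ is false.
  1 (successors {4}): φ is true.
  2 (successors ∅): φ is false.
  3 (successors ∅): φ is false.
  4 (successors ∅): φ is true.
  5 (successors {0, 5}): φ is false.
For instance, at 1:
  At 1: p & []<>p is false, so ~(p & []<>p) is true.
    At 1: p is true, []<>p is false, so p & []<>p is false.
      At 1: []<>p requires <>p at every successor {4}.
        <>p fails at 4, so []<>p is false at 1.
Satisfying worlds: {1, 4}

1, 4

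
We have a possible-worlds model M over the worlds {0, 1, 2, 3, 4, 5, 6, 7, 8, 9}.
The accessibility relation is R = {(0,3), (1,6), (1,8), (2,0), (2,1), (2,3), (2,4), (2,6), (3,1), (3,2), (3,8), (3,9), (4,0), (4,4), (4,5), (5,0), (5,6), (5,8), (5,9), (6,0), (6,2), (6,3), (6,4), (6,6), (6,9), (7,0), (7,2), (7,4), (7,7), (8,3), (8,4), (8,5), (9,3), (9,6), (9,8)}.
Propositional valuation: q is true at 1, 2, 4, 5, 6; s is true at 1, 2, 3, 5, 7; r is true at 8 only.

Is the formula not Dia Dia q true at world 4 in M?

At 4: Dia Dia q is true, so not Dia Dia q is false.
  At 4: Dia Dia q requires Dia q at some successor in {0, 4, 5}.
    Dia q holds at 4, so Dia Dia q is true at 4.
      At 4: Dia q requires q at some successor in {0, 4, 5}.
        q holds at 4, so Dia q is true at 4.

No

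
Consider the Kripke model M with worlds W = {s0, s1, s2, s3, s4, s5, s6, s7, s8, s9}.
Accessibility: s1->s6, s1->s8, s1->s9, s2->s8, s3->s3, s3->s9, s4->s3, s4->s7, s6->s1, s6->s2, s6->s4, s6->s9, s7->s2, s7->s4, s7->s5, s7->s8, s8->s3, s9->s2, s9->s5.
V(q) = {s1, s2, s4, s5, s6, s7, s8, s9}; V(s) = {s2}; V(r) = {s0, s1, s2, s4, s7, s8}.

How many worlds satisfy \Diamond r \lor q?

8

Let φ = \Diamond r \lor q. Evaluate φ at each world:
  s0 (successors ∅): φ is false.
  s1 (successors {s6, s8, s9}): φ is true.
  s2 (successors {s8}): φ is true.
  s3 (successors {s3, s9}): φ is false.
  s4 (successors {s3, s7}): φ is true.
  s5 (successors ∅): φ is true.
  s6 (successors {s1, s2, s4, s9}): φ is true.
  s7 (successors {s2, s4, s5, s8}): φ is true.
  s8 (successors {s3}): φ is true.
  s9 (successors {s2, s5}): φ is true.
For instance, at s3:
  At s3: \Diamond r is false, q is false, so \Diamond r \lor q is false.
    At s3: \Diamond r requires r at some successor in {s3, s9}.
      At s3: r is false.
      At s9: r is false.
    So \Diamond r is false at s3.
Satisfying worlds: {s1, s2, s4, s5, s6, s7, s8, s9}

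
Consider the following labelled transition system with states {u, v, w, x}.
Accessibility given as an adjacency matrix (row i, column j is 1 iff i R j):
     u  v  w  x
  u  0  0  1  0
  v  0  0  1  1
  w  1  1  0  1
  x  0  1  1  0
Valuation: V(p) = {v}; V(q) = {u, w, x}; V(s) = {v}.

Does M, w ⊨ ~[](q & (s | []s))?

Yes

Recall that []ψ holds at a world iff ψ holds at every accessible world, and <>ψ holds iff ψ holds at some accessible world.
At w: [](q & (s | []s)) is false, so ~[](q & (s | []s)) is true.
  At w: [](q & (s | []s)) requires q & (s | []s) at every successor {u, v, x}.
    q & (s | []s) fails at u, so [](q & (s | []s)) is false at w.
      At u: q is true, s | []s is false, so q & (s | []s) is false.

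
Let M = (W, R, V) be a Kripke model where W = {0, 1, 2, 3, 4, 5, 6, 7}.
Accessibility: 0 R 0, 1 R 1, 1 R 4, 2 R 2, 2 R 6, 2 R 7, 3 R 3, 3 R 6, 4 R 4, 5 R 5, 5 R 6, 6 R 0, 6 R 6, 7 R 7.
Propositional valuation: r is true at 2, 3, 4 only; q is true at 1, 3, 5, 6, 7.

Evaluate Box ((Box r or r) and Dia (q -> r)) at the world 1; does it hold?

No

At 1: Box ((Box r or r) and Dia (q -> r)) requires (Box r or r) and Dia (q -> r) at every successor {1, 4}.
  (Box r or r) and Dia (q -> r) fails at 1, so Box ((Box r or r) and Dia (q -> r)) is false at 1.
    At 1: Box r or r is false, Dia (q -> r) is true, so (Box r or r) and Dia (q -> r) is false.
      At 1: Box r is false, r is false, so Box r or r is false.
      At 1: Dia (q -> r) requires q -> r at some successor in {1, 4}.
        q -> r holds at 4, so Dia (q -> r) is true at 1.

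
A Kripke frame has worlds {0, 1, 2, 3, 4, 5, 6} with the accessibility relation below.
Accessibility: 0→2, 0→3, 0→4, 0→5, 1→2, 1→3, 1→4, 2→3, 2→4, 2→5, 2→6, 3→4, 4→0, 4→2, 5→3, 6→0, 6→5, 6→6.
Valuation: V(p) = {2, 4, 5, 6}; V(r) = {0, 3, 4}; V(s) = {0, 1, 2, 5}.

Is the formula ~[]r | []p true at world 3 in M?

At 3: ~[]r is false, []p is true, so ~[]r | []p is true.
  At 3: []r is true, so ~[]r is false.
    At 3: []r requires r at every successor {4}.
      At 4: r is true.
    So []r is true at 3.
  At 3: []p requires p at every successor {4}.
    At 4: p is true.
  So []p is true at 3.

Yes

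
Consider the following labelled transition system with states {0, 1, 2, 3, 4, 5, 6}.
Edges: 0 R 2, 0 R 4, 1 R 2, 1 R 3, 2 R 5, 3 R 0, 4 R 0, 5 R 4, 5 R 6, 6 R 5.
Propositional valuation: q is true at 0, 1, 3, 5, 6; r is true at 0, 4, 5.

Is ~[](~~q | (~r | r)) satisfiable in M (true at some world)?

No

Let φ = ~[](~~q | (~r | r)). Evaluate φ at each world:
  0 (successors {2, 4}): φ is false.
  1 (successors {2, 3}): φ is false.
  2 (successors {5}): φ is false.
  3 (successors {0}): φ is false.
  4 (successors {0}): φ is false.
  5 (successors {4, 6}): φ is false.
  6 (successors {5}): φ is false.
For instance, at 1:
  At 1: [](~~q | (~r | r)) is true, so ~[](~~q | (~r | r)) is false.
    At 1: [](~~q | (~r | r)) requires ~~q | (~r | r) at every successor {2, 3}.
      At 2: ~~q | (~r | r) is true.
      At 3: ~~q | (~r | r) is true.
    So [](~~q | (~r | r)) is true at 1.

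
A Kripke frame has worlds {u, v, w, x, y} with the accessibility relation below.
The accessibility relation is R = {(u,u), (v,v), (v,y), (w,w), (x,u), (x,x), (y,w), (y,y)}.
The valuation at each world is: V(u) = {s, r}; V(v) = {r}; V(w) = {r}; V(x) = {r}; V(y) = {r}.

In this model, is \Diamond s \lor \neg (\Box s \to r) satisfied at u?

Yes

At u: \Diamond s is true, \neg (\Box s \to r) is false, so \Diamond s \lor \neg (\Box s \to r) is true.
  At u: \Diamond s requires s at some successor in {u}.
    s holds at u, so \Diamond s is true at u.
  At u: \Box s \to r is true, so \neg (\Box s \to r) is false.
    At u: \Box s is true, r is true, so \Box s \to r is true.
      At u: \Box s requires s at every successor {u}.
        At u: s is true.
      So \Box s is true at u.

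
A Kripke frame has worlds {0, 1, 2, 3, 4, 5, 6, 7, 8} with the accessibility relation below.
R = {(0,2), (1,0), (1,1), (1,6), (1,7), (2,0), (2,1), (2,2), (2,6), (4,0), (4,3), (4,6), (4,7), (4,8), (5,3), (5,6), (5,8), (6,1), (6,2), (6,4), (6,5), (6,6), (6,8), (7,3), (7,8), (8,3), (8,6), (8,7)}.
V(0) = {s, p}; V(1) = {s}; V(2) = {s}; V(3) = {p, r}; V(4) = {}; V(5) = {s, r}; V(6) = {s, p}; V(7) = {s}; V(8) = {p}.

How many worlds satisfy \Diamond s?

Let φ = \Diamond s. Evaluate φ at each world:
  0 (successors {2}): φ is true.
  1 (successors {0, 1, 6, 7}): φ is true.
  2 (successors {0, 1, 2, 6}): φ is true.
  3 (successors ∅): φ is false.
  4 (successors {0, 3, 6, 7, 8}): φ is true.
  5 (successors {3, 6, 8}): φ is true.
  6 (successors {1, 2, 4, 5, 6, 8}): φ is true.
  7 (successors {3, 8}): φ is false.
  8 (successors {3, 6, 7}): φ is true.
For instance, at 1:
  At 1: \Diamond s requires s at some successor in {0, 1, 6, 7}.
    s holds at 0, so \Diamond s is true at 1.
Satisfying worlds: {0, 1, 2, 4, 5, 6, 8}

7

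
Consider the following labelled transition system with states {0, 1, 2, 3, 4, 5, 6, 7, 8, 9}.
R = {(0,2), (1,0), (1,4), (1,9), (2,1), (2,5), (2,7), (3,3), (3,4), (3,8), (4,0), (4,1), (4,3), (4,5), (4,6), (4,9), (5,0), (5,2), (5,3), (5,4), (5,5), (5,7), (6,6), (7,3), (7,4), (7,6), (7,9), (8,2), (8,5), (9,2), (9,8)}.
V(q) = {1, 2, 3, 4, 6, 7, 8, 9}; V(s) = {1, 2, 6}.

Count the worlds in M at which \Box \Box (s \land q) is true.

Let φ = \Box \Box (s \land q). Evaluate φ at each world:
  0 (successors {2}): φ is false.
  1 (successors {0, 4, 9}): φ is false.
  2 (successors {1, 5, 7}): φ is false.
  3 (successors {3, 4, 8}): φ is false.
  4 (successors {0, 1, 3, 5, 6, 9}): φ is false.
  5 (successors {0, 2, 3, 4, 5, 7}): φ is false.
  6 (successors {6}): φ is true.
  7 (successors {3, 4, 6, 9}): φ is false.
  8 (successors {2, 5}): φ is false.
  9 (successors {2, 8}): φ is false.
For instance, at 1:
  At 1: \Box \Box (s \land q) requires \Box (s \land q) at every successor {0, 4, 9}.
    \Box (s \land q) fails at 4, so \Box \Box (s \land q) is false at 1.
      At 4: \Box (s \land q) requires s \land q at every successor {0, 1, 3, 5, 6, 9}.
        s \land q fails at 0, so \Box (s \land q) is false at 4.
Satisfying worlds: {6}

1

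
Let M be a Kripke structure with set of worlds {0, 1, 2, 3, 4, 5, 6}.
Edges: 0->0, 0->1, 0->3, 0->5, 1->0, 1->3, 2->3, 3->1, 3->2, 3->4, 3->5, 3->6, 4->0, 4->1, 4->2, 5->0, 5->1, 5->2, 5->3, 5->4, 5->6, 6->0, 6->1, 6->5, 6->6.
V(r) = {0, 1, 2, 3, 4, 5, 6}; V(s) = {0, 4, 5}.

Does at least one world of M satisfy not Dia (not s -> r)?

No

Let φ = not Dia (not s -> r). Evaluate φ at each world:
  0 (successors {0, 1, 3, 5}): φ is false.
  1 (successors {0, 3}): φ is false.
  2 (successors {3}): φ is false.
  3 (successors {1, 2, 4, 5, 6}): φ is false.
  4 (successors {0, 1, 2}): φ is false.
  5 (successors {0, 1, 2, 3, 4, 6}): φ is false.
  6 (successors {0, 1, 5, 6}): φ is false.
For instance, at 2:
  At 2: Dia (not s -> r) is true, so not Dia (not s -> r) is false.
    At 2: Dia (not s -> r) requires not s -> r at some successor in {3}.
      not s -> r holds at 3, so Dia (not s -> r) is true at 2.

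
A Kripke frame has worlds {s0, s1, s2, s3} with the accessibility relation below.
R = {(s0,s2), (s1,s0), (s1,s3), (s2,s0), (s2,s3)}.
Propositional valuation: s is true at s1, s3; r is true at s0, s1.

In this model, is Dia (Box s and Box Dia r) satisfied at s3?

Recall that Box ψ holds at a world iff ψ holds at every accessible world, and Dia ψ holds iff ψ holds at some accessible world.
At s3: no accessible worlds, so Dia (Box s and Box Dia r) is false.

No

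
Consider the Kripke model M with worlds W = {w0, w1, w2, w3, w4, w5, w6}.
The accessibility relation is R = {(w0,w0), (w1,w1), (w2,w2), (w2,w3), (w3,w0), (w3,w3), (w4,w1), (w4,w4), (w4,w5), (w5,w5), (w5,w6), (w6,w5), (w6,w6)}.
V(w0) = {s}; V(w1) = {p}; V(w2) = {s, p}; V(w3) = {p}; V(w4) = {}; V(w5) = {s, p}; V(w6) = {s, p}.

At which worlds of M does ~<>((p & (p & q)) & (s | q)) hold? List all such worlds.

Recall that <>ψ holds at a world iff ψ holds at some accessible world.
Let φ = ~<>((p & (p & q)) & (s | q)). Evaluate φ at each world:
  w0 (successors {w0}): φ is true.
  w1 (successors {w1}): φ is true.
  w2 (successors {w2, w3}): φ is true.
  w3 (successors {w0, w3}): φ is true.
  w4 (successors {w1, w4, w5}): φ is true.
  w5 (successors {w5, w6}): φ is true.
  w6 (successors {w5, w6}): φ is true.
For instance, at w1:
  At w1: <>((p & (p & q)) & (s | q)) is false, so ~<>((p & (p & q)) & (s | q)) is true.
    At w1: <>((p & (p & q)) & (s | q)) requires (p & (p & q)) & (s | q) at some successor in {w1}.
      At w1: (p & (p & q)) & (s | q) is false.
    So <>((p & (p & q)) & (s | q)) is false at w1.
Satisfying worlds: {w0, w1, w2, w3, w4, w5, w6}

w0, w1, w2, w3, w4, w5, w6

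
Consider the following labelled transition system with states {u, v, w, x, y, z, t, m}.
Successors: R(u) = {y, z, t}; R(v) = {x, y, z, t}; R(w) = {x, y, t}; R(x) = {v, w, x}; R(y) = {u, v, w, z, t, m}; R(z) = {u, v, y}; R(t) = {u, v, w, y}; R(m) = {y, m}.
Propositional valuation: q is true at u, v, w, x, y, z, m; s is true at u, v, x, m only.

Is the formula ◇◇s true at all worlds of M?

Yes

Recall that ◇ψ holds at a world iff ψ holds at some accessible world.
Let φ = ◇◇s. Evaluate φ at each world:
  u (successors {y, z, t}): φ is true.
  v (successors {x, y, z, t}): φ is true.
  w (successors {x, y, t}): φ is true.
  x (successors {v, w, x}): φ is true.
  y (successors {u, v, w, z, t, m}): φ is true.
  z (successors {u, v, y}): φ is true.
  t (successors {u, v, w, y}): φ is true.
  m (successors {y, m}): φ is true.
For instance, at t:
  At t: ◇◇s requires ◇s at some successor in {u, v, w, y}.
    ◇s holds at v, so ◇◇s is true at t.
      At v: ◇s requires s at some successor in {x, y, z, t}.
        s holds at x, so ◇s is true at v.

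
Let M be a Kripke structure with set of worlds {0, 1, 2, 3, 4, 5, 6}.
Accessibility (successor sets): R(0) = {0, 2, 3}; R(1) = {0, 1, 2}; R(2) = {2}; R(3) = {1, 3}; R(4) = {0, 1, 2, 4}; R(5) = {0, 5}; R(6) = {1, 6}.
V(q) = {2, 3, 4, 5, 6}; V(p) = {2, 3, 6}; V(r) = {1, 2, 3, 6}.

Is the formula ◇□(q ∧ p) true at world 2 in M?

At 2: ◇□(q ∧ p) requires □(q ∧ p) at some successor in {2}.
  □(q ∧ p) holds at 2, so ◇□(q ∧ p) is true at 2.
    At 2: □(q ∧ p) requires q ∧ p at every successor {2}.
      At 2: q ∧ p is true.
    So □(q ∧ p) is true at 2.

Yes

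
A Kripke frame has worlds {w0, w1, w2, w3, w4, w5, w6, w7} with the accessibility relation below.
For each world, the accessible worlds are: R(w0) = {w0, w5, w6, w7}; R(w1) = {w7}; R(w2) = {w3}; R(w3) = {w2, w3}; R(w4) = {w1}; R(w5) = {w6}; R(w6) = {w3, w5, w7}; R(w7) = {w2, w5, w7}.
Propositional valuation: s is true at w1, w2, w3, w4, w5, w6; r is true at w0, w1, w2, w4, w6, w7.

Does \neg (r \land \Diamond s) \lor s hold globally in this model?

No

Let φ = \neg (r \land \Diamond s) \lor s. Evaluate φ at each world:
  w0 (successors {w0, w5, w6, w7}): φ is false.
  w1 (successors {w7}): φ is true.
  w2 (successors {w3}): φ is true.
  w3 (successors {w2, w3}): φ is true.
  w4 (successors {w1}): φ is true.
  w5 (successors {w6}): φ is true.
  w6 (successors {w3, w5, w7}): φ is true.
  w7 (successors {w2, w5, w7}): φ is false.
Detail at w0 (counterexample):
  At w0: \neg (r \land \Diamond s) is false, s is false, so \neg (r \land \Diamond s) \lor s is false.
    At w0: r \land \Diamond s is true, so \neg (r \land \Diamond s) is false.
      At w0: r is true, \Diamond s is true, so r \land \Diamond s is true.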